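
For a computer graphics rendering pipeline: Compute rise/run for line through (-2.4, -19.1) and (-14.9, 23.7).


slope = (y2-y1)/(x2-x1) = (23.7-(-19.1))/((-14.9)-(-2.4)) = 42.8/(-12.5) = -3.424

-3.424


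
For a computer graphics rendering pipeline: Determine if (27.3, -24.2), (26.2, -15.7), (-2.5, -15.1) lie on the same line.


Cross product: (26.2-27.3)*((-15.1)-(-24.2)) - ((-15.7)-(-24.2))*((-2.5)-27.3)
= 243.29

No, not collinear


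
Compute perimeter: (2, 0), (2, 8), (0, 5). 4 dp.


Sides: (2, 0)->(2, 8): sqrt(64) = 8, (2, 8)->(0, 5): sqrt(13) = 3.605551, (0, 5)->(2, 0): sqrt(29) = 5.385165
Sum = 16.990716
Perimeter = 16.9907

16.9907


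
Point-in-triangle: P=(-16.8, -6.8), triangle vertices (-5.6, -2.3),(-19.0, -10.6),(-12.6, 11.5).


Cross products: AB x AP = -32.66, BC x BP = -24.3, CA x CP = -186.06
All same sign? yes

Yes, inside


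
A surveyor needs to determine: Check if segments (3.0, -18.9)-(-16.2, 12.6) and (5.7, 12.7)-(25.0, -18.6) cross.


Cross products: d1=-694.39, d2=-687.4, d3=-691.77, d4=-698.76
d1*d2 < 0 and d3*d4 < 0? no

No, they don't intersect


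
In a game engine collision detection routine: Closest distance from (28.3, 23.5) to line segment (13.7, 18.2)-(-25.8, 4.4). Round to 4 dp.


Project P onto AB: t = 0 (clamped to [0,1])
Closest point on segment: (13.7, 18.2)
Distance: 15.5322

15.5322


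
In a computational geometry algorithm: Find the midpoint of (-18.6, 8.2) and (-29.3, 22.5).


M = (((-18.6)+(-29.3))/2, (8.2+22.5)/2)
= (-23.95, 15.35)

(-23.95, 15.35)


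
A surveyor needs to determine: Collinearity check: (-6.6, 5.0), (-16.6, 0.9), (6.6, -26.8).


Cross product: ((-16.6)-(-6.6))*((-26.8)-5) - (0.9-5)*(6.6-(-6.6))
= 372.12

No, not collinear


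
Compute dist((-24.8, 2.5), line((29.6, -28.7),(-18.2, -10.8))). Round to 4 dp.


|cross product| = 517.6
|line direction| = sqrt(2605.25) = 51.0416
Distance = 517.6/sqrt(2605.25) = 10.1407

10.1407


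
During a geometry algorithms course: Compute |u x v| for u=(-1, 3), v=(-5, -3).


|u x v| = |(-1)*(-3) - 3*(-5)|
= |3 - (-15)| = 18

18


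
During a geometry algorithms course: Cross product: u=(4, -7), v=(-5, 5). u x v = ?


u x v = u_x*v_y - u_y*v_x = 4*5 - (-7)*(-5)
= 20 - 35 = -15

-15


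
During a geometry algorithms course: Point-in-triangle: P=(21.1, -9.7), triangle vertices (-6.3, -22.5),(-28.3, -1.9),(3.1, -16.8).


Cross products: AB x AP = -846.04, BC x BP = 491.14, CA x CP = 35.86
All same sign? no

No, outside


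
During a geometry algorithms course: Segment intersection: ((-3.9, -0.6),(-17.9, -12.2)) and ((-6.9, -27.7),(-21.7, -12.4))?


Cross products: d1=-446.98, d2=-61.1, d3=344.6, d4=-41.28
d1*d2 < 0 and d3*d4 < 0? no

No, they don't intersect


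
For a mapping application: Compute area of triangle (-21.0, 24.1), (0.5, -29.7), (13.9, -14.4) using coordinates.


Area = |x_A(y_B-y_C) + x_B(y_C-y_A) + x_C(y_A-y_B)|/2
= |321.3 + (-19.25) + 747.82|/2
= 1049.87/2 = 524.935

524.935


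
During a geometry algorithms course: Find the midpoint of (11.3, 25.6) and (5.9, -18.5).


M = ((11.3+5.9)/2, (25.6+(-18.5))/2)
= (8.6, 3.55)

(8.6, 3.55)


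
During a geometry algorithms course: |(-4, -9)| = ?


|u| = sqrt((-4)^2 + (-9)^2) = sqrt(97) = 9.8489

9.8489


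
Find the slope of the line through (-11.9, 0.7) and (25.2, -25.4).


slope = (y2-y1)/(x2-x1) = ((-25.4)-0.7)/(25.2-(-11.9)) = (-26.1)/37.1 = -0.7035

-0.7035


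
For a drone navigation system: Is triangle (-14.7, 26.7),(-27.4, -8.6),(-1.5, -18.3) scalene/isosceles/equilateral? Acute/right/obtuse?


Side lengths squared: AB^2=1407.38, BC^2=764.9, CA^2=2199.24
Sorted: [764.9, 1407.38, 2199.24]
By sides: Scalene, By angles: Obtuse

Scalene, Obtuse


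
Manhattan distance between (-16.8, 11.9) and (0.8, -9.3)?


|(-16.8)-0.8| + |11.9-(-9.3)| = 17.6 + 21.2 = 38.8

38.8


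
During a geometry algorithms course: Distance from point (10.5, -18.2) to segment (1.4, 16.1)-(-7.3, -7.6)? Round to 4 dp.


Project P onto AB: t = 1 (clamped to [0,1])
Closest point on segment: (-7.3, -7.6)
Distance: 20.7171

20.7171


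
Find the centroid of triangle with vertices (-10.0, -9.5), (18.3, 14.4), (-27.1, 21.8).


Centroid = ((x_A+x_B+x_C)/3, (y_A+y_B+y_C)/3)
= (((-10)+18.3+(-27.1))/3, ((-9.5)+14.4+21.8)/3)
= (-6.2667, 8.9)

(-6.2667, 8.9)


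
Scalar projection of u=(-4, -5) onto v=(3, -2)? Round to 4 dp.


u.v = -2, |v| = sqrt(13) = 3.6056
Scalar projection = u.v / |v| = -2 / sqrt(13) = -0.5547

-0.5547


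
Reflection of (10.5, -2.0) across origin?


Reflection over origin: (x,y) -> (-x,-y)
(10.5, -2) -> (-10.5, 2)

(-10.5, 2)


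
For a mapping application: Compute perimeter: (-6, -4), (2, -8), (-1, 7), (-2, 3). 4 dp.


Sides: (-6, -4)->(2, -8): sqrt(80) = 8.944272, (2, -8)->(-1, 7): sqrt(234) = 15.297059, (-1, 7)->(-2, 3): sqrt(17) = 4.123106, (-2, 3)->(-6, -4): sqrt(65) = 8.062258
Sum = 36.426695
Perimeter = 36.4267

36.4267


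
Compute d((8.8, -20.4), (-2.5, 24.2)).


dx=-11.3, dy=44.6
d^2 = (-11.3)^2 + 44.6^2 = 2116.85
d = sqrt(2116.85) = 46.0092

46.0092


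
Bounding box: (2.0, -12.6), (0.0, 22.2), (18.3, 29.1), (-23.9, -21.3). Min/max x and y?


x range: [-23.9, 18.3]
y range: [-21.3, 29.1]
Bounding box: (-23.9,-21.3) to (18.3,29.1)

(-23.9,-21.3) to (18.3,29.1)


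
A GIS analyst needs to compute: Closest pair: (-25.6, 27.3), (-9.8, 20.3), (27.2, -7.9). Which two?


d(P0,P1) = 17.2812, d(P0,P2) = 63.4577, d(P1,P2) = 46.5214
Closest: P0 and P1

Closest pair: (-25.6, 27.3) and (-9.8, 20.3), distance = 17.2812


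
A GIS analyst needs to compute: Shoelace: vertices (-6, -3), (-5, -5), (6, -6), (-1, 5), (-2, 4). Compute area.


Shoelace sum: ((-6)*(-5) - (-5)*(-3)) + ((-5)*(-6) - 6*(-5)) + (6*5 - (-1)*(-6)) + ((-1)*4 - (-2)*5) + ((-2)*(-3) - (-6)*4)
= 135
Area = |135|/2 = 67.5

67.5


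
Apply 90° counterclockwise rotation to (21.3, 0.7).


90° CCW: (x,y) -> (-y, x)
(21.3,0.7) -> (-0.7, 21.3)

(-0.7, 21.3)


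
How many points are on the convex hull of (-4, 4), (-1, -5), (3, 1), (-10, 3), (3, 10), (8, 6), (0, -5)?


Convex hull vertices (CCW): (-10, 3), (-1, -5), (0, -5), (8, 6), (3, 10)
Count = 5

5


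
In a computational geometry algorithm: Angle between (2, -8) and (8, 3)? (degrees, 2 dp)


u.v = -8, |u| = sqrt(68) = 8.2462, |v| = sqrt(73) = 8.544
cos(theta) = u.v/(|u||v|) = -8/sqrt(4964) = -0.113547
theta = acos(-0.113547) = 96.52 degrees

96.52 degrees


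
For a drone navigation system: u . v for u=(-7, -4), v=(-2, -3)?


u . v = u_x*v_x + u_y*v_y = (-7)*(-2) + (-4)*(-3)
= 14 + 12 = 26

26


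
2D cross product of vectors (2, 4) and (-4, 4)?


u x v = u_x*v_y - u_y*v_x = 2*4 - 4*(-4)
= 8 - (-16) = 24

24


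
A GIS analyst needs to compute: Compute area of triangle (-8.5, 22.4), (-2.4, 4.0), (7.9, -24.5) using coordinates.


Area = |x_A(y_B-y_C) + x_B(y_C-y_A) + x_C(y_A-y_B)|/2
= |(-242.25) + 112.56 + 145.36|/2
= 15.67/2 = 7.835

7.835


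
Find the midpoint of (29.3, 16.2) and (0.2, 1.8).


M = ((29.3+0.2)/2, (16.2+1.8)/2)
= (14.75, 9)

(14.75, 9)


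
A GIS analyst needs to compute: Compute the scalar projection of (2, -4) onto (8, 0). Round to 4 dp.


u.v = 16, |v| = sqrt(64) = 8
Scalar projection = u.v / |v| = 16 / sqrt(64) = 2

2


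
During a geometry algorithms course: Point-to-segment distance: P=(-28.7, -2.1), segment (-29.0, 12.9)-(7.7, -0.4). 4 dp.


Project P onto AB: t = 0.1381 (clamped to [0,1])
Closest point on segment: (-23.9299, 11.0626)
Distance: 14.0003

14.0003


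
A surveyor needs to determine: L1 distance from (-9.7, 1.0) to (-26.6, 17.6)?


|(-9.7)-(-26.6)| + |1-17.6| = 16.9 + 16.6 = 33.5

33.5


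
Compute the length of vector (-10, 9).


|u| = sqrt((-10)^2 + 9^2) = sqrt(181) = 13.4536

13.4536


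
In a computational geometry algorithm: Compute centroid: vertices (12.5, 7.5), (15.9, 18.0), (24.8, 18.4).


Centroid = ((x_A+x_B+x_C)/3, (y_A+y_B+y_C)/3)
= ((12.5+15.9+24.8)/3, (7.5+18+18.4)/3)
= (17.7333, 14.6333)

(17.7333, 14.6333)


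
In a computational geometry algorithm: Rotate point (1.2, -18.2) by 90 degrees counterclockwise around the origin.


90° CCW: (x,y) -> (-y, x)
(1.2,-18.2) -> (18.2, 1.2)

(18.2, 1.2)


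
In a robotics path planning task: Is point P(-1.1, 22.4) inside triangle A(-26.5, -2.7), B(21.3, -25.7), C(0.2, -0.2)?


Cross products: AB x AP = 1783.98, BC x BP = -443.71, CA x CP = -606.67
All same sign? no

No, outside


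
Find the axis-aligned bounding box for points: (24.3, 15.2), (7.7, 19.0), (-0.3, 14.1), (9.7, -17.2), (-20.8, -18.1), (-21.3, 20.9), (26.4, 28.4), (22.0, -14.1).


x range: [-21.3, 26.4]
y range: [-18.1, 28.4]
Bounding box: (-21.3,-18.1) to (26.4,28.4)

(-21.3,-18.1) to (26.4,28.4)


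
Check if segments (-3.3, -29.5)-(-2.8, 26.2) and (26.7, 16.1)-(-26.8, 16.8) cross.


Cross products: d1=2460.6, d2=-519.7, d3=-1648.2, d4=1332.1
d1*d2 < 0 and d3*d4 < 0? yes

Yes, they intersect


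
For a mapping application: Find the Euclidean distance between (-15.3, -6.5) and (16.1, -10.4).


dx=31.4, dy=-3.9
d^2 = 31.4^2 + (-3.9)^2 = 1001.17
d = sqrt(1001.17) = 31.6413

31.6413


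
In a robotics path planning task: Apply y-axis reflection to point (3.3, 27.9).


Reflection over y-axis: (x,y) -> (-x,y)
(3.3, 27.9) -> (-3.3, 27.9)

(-3.3, 27.9)


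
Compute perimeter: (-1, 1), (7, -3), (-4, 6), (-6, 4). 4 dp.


Sides: (-1, 1)->(7, -3): sqrt(80) = 8.944272, (7, -3)->(-4, 6): sqrt(202) = 14.21267, (-4, 6)->(-6, 4): sqrt(8) = 2.828427, (-6, 4)->(-1, 1): sqrt(34) = 5.830952
Sum = 31.816321
Perimeter = 31.8163

31.8163


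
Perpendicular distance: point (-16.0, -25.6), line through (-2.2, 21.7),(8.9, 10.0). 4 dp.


|cross product| = 686.49
|line direction| = sqrt(260.1) = 16.1276
Distance = 686.49/sqrt(260.1) = 42.5661

42.5661


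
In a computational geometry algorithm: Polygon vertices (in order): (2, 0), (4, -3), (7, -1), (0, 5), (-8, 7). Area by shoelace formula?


Shoelace sum: (2*(-3) - 4*0) + (4*(-1) - 7*(-3)) + (7*5 - 0*(-1)) + (0*7 - (-8)*5) + ((-8)*0 - 2*7)
= 72
Area = |72|/2 = 36

36


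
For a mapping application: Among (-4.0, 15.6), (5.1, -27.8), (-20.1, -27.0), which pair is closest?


d(P0,P1) = 44.3438, d(P0,P2) = 45.5409, d(P1,P2) = 25.2127
Closest: P1 and P2

Closest pair: (5.1, -27.8) and (-20.1, -27.0), distance = 25.2127


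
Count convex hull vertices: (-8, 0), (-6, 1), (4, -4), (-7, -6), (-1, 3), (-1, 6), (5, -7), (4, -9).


Convex hull vertices (CCW): (-8, 0), (-7, -6), (4, -9), (5, -7), (4, -4), (-1, 6)
Count = 6

6


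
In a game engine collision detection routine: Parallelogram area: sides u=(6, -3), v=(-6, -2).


|u x v| = |6*(-2) - (-3)*(-6)|
= |(-12) - 18| = 30

30


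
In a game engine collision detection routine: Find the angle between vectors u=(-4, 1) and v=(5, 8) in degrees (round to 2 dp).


u.v = -12, |u| = sqrt(17) = 4.1231, |v| = sqrt(89) = 9.434
cos(theta) = u.v/(|u||v|) = -12/sqrt(1513) = -0.308505
theta = acos(-0.308505) = 107.97 degrees

107.97 degrees


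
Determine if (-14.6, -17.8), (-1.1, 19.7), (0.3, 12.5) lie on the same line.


Cross product: ((-1.1)-(-14.6))*(12.5-(-17.8)) - (19.7-(-17.8))*(0.3-(-14.6))
= -149.7

No, not collinear


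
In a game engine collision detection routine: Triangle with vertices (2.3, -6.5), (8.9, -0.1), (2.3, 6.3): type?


Side lengths squared: AB^2=84.52, BC^2=84.52, CA^2=163.84
Sorted: [84.52, 84.52, 163.84]
By sides: Isosceles, By angles: Acute

Isosceles, Acute


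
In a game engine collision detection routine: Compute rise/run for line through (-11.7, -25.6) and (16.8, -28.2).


slope = (y2-y1)/(x2-x1) = ((-28.2)-(-25.6))/(16.8-(-11.7)) = (-2.6)/28.5 = -0.0912

-0.0912


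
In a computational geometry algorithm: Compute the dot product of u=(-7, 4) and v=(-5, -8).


u . v = u_x*v_x + u_y*v_y = (-7)*(-5) + 4*(-8)
= 35 + (-32) = 3

3


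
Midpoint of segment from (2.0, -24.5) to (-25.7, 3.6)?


M = ((2+(-25.7))/2, ((-24.5)+3.6)/2)
= (-11.85, -10.45)

(-11.85, -10.45)


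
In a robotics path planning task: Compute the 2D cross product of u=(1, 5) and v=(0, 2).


u x v = u_x*v_y - u_y*v_x = 1*2 - 5*0
= 2 - 0 = 2

2


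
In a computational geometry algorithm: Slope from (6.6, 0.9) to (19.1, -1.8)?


slope = (y2-y1)/(x2-x1) = ((-1.8)-0.9)/(19.1-6.6) = (-2.7)/12.5 = -0.216

-0.216


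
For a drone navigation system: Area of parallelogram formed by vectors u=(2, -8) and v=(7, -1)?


|u x v| = |2*(-1) - (-8)*7|
= |(-2) - (-56)| = 54

54


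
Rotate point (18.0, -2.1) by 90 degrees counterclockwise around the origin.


90° CCW: (x,y) -> (-y, x)
(18,-2.1) -> (2.1, 18)

(2.1, 18)


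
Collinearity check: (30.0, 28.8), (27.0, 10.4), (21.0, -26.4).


Cross product: (27-30)*((-26.4)-28.8) - (10.4-28.8)*(21-30)
= 0

Yes, collinear


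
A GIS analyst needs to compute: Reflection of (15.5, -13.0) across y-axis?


Reflection over y-axis: (x,y) -> (-x,y)
(15.5, -13) -> (-15.5, -13)

(-15.5, -13)


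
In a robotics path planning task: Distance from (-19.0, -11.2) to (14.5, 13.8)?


dx=33.5, dy=25
d^2 = 33.5^2 + 25^2 = 1747.25
d = sqrt(1747.25) = 41.8001

41.8001


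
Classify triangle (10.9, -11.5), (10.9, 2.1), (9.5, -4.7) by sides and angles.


Side lengths squared: AB^2=184.96, BC^2=48.2, CA^2=48.2
Sorted: [48.2, 48.2, 184.96]
By sides: Isosceles, By angles: Obtuse

Isosceles, Obtuse


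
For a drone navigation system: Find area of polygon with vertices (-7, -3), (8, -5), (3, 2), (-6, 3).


Shoelace sum: ((-7)*(-5) - 8*(-3)) + (8*2 - 3*(-5)) + (3*3 - (-6)*2) + ((-6)*(-3) - (-7)*3)
= 150
Area = |150|/2 = 75

75


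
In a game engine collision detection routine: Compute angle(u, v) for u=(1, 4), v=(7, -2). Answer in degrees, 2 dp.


u.v = -1, |u| = sqrt(17) = 4.1231, |v| = sqrt(53) = 7.2801
cos(theta) = u.v/(|u||v|) = -1/sqrt(901) = -0.033315
theta = acos(-0.033315) = 91.91 degrees

91.91 degrees


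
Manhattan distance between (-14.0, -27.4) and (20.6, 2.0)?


|(-14)-20.6| + |(-27.4)-2| = 34.6 + 29.4 = 64

64


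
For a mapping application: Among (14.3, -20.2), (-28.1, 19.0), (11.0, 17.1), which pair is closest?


d(P0,P1) = 57.7443, d(P0,P2) = 37.4457, d(P1,P2) = 39.1461
Closest: P0 and P2

Closest pair: (14.3, -20.2) and (11.0, 17.1), distance = 37.4457


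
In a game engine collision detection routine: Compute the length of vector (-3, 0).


|u| = sqrt((-3)^2 + 0^2) = sqrt(9) = 3

3


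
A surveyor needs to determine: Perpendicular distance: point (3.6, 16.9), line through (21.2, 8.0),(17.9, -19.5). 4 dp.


|cross product| = 513.37
|line direction| = sqrt(767.14) = 27.6973
Distance = 513.37/sqrt(767.14) = 18.535

18.535


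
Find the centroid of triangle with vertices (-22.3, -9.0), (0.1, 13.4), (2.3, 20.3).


Centroid = ((x_A+x_B+x_C)/3, (y_A+y_B+y_C)/3)
= (((-22.3)+0.1+2.3)/3, ((-9)+13.4+20.3)/3)
= (-6.6333, 8.2333)

(-6.6333, 8.2333)


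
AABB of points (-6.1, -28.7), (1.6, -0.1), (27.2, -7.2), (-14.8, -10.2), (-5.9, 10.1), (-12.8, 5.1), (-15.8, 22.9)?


x range: [-15.8, 27.2]
y range: [-28.7, 22.9]
Bounding box: (-15.8,-28.7) to (27.2,22.9)

(-15.8,-28.7) to (27.2,22.9)


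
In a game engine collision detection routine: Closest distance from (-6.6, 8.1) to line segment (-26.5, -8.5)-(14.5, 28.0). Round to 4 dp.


Project P onto AB: t = 0.4718 (clamped to [0,1])
Closest point on segment: (-7.1542, 8.7225)
Distance: 0.8334

0.8334


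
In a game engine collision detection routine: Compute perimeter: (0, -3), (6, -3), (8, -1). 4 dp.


Sides: (0, -3)->(6, -3): sqrt(36) = 6, (6, -3)->(8, -1): sqrt(8) = 2.828427, (8, -1)->(0, -3): sqrt(68) = 8.246211
Sum = 17.074638
Perimeter = 17.0746

17.0746


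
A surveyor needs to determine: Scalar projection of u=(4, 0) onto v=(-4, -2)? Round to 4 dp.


u.v = -16, |v| = sqrt(20) = 4.4721
Scalar projection = u.v / |v| = -16 / sqrt(20) = -3.5777

-3.5777


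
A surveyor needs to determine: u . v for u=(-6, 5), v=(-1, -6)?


u . v = u_x*v_x + u_y*v_y = (-6)*(-1) + 5*(-6)
= 6 + (-30) = -24

-24


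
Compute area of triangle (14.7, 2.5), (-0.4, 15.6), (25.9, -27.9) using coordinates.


Area = |x_A(y_B-y_C) + x_B(y_C-y_A) + x_C(y_A-y_B)|/2
= |639.45 + 12.16 + (-339.29)|/2
= 312.32/2 = 156.16

156.16


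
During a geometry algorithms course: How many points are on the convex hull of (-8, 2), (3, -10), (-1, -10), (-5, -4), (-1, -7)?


Convex hull vertices (CCW): (-8, 2), (-5, -4), (-1, -10), (3, -10)
Count = 4

4


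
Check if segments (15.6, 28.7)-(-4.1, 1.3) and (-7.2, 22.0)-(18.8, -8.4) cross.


Cross products: d1=867.32, d2=-443.96, d3=-492.73, d4=818.55
d1*d2 < 0 and d3*d4 < 0? yes

Yes, they intersect


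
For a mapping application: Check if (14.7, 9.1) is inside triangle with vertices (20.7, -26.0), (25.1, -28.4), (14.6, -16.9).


Cross products: AB x AP = 140.04, BC x BP = -274.15, CA x CP = 159.51
All same sign? no

No, outside


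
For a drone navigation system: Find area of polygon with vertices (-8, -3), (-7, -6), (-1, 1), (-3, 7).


Shoelace sum: ((-8)*(-6) - (-7)*(-3)) + ((-7)*1 - (-1)*(-6)) + ((-1)*7 - (-3)*1) + ((-3)*(-3) - (-8)*7)
= 75
Area = |75|/2 = 37.5

37.5


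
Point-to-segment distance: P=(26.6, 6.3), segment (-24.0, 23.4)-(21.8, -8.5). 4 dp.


Project P onto AB: t = 0.919 (clamped to [0,1])
Closest point on segment: (18.091, -5.9167)
Distance: 14.8879

14.8879


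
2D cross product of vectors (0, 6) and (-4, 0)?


u x v = u_x*v_y - u_y*v_x = 0*0 - 6*(-4)
= 0 - (-24) = 24

24


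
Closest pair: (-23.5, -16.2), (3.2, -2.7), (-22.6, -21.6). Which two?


d(P0,P1) = 29.9189, d(P0,P2) = 5.4745, d(P1,P2) = 31.982
Closest: P0 and P2

Closest pair: (-23.5, -16.2) and (-22.6, -21.6), distance = 5.4745


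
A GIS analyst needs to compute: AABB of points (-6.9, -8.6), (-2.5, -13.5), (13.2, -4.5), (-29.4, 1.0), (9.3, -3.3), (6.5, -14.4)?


x range: [-29.4, 13.2]
y range: [-14.4, 1]
Bounding box: (-29.4,-14.4) to (13.2,1)

(-29.4,-14.4) to (13.2,1)


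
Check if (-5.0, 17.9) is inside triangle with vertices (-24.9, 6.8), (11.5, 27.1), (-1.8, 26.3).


Cross products: AB x AP = 0.07, BC x BP = 109.16, CA x CP = 131.64
All same sign? yes

Yes, inside


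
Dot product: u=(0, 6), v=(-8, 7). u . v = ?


u . v = u_x*v_x + u_y*v_y = 0*(-8) + 6*7
= 0 + 42 = 42

42


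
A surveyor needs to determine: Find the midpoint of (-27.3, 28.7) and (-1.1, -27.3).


M = (((-27.3)+(-1.1))/2, (28.7+(-27.3))/2)
= (-14.2, 0.7)

(-14.2, 0.7)


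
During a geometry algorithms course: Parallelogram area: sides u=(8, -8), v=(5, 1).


|u x v| = |8*1 - (-8)*5|
= |8 - (-40)| = 48

48


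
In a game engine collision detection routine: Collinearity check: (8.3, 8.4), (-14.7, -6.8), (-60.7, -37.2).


Cross product: ((-14.7)-8.3)*((-37.2)-8.4) - ((-6.8)-8.4)*((-60.7)-8.3)
= 0

Yes, collinear


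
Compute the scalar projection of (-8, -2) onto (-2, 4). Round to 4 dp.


u.v = 8, |v| = sqrt(20) = 4.4721
Scalar projection = u.v / |v| = 8 / sqrt(20) = 1.7889

1.7889


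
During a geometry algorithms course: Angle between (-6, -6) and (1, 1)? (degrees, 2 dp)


u.v = -12, |u| = sqrt(72) = 8.4853, |v| = sqrt(2) = 1.4142
cos(theta) = u.v/(|u||v|) = -12/sqrt(144) = -1
theta = acos(-1) = 180 degrees

180 degrees


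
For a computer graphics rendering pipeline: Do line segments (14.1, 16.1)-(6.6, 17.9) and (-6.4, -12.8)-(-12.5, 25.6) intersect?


Cross products: d1=-963.49, d2=-686.47, d3=253.65, d4=-23.37
d1*d2 < 0 and d3*d4 < 0? no

No, they don't intersect


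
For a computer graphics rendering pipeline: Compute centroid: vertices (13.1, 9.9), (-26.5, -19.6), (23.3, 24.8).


Centroid = ((x_A+x_B+x_C)/3, (y_A+y_B+y_C)/3)
= ((13.1+(-26.5)+23.3)/3, (9.9+(-19.6)+24.8)/3)
= (3.3, 5.0333)

(3.3, 5.0333)


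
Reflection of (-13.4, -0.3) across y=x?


Reflection over y=x: (x,y) -> (y,x)
(-13.4, -0.3) -> (-0.3, -13.4)

(-0.3, -13.4)


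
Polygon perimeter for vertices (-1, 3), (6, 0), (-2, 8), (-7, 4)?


Sides: (-1, 3)->(6, 0): sqrt(58) = 7.615773, (6, 0)->(-2, 8): sqrt(128) = 11.313708, (-2, 8)->(-7, 4): sqrt(41) = 6.403124, (-7, 4)->(-1, 3): sqrt(37) = 6.082763
Sum = 31.415368
Perimeter = 31.4154

31.4154


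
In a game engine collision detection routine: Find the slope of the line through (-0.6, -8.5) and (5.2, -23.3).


slope = (y2-y1)/(x2-x1) = ((-23.3)-(-8.5))/(5.2-(-0.6)) = (-14.8)/5.8 = -2.5517

-2.5517


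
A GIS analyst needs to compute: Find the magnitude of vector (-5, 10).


|u| = sqrt((-5)^2 + 10^2) = sqrt(125) = 11.1803

11.1803


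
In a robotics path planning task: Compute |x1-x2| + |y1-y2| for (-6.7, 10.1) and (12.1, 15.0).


|(-6.7)-12.1| + |10.1-15| = 18.8 + 4.9 = 23.7

23.7


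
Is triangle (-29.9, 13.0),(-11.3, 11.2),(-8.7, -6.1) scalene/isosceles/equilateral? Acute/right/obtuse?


Side lengths squared: AB^2=349.2, BC^2=306.05, CA^2=814.25
Sorted: [306.05, 349.2, 814.25]
By sides: Scalene, By angles: Obtuse

Scalene, Obtuse


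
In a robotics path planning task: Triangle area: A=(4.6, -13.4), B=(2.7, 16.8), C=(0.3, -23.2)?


Area = |x_A(y_B-y_C) + x_B(y_C-y_A) + x_C(y_A-y_B)|/2
= |184 + (-26.46) + (-9.06)|/2
= 148.48/2 = 74.24

74.24


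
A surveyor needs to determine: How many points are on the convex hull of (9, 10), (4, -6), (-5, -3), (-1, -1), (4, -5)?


Convex hull vertices (CCW): (-5, -3), (4, -6), (9, 10)
Count = 3

3


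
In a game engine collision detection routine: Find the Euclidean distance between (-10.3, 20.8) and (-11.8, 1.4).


dx=-1.5, dy=-19.4
d^2 = (-1.5)^2 + (-19.4)^2 = 378.61
d = sqrt(378.61) = 19.4579

19.4579


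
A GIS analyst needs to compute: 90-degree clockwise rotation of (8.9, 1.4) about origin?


90° CW: (x,y) -> (y, -x)
(8.9,1.4) -> (1.4, -8.9)

(1.4, -8.9)


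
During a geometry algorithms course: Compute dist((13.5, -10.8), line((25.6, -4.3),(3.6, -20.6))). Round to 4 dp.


|cross product| = 54.23
|line direction| = sqrt(749.69) = 27.3805
Distance = 54.23/sqrt(749.69) = 1.9806

1.9806


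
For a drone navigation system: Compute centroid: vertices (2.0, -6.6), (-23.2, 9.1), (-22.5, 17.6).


Centroid = ((x_A+x_B+x_C)/3, (y_A+y_B+y_C)/3)
= ((2+(-23.2)+(-22.5))/3, ((-6.6)+9.1+17.6)/3)
= (-14.5667, 6.7)

(-14.5667, 6.7)


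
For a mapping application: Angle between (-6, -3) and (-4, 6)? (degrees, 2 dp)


u.v = 6, |u| = sqrt(45) = 6.7082, |v| = sqrt(52) = 7.2111
cos(theta) = u.v/(|u||v|) = 6/sqrt(2340) = 0.124035
theta = acos(0.124035) = 82.87 degrees

82.87 degrees


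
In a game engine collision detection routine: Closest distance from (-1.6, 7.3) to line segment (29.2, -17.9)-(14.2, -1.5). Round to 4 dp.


Project P onto AB: t = 1 (clamped to [0,1])
Closest point on segment: (14.2, -1.5)
Distance: 18.0854

18.0854


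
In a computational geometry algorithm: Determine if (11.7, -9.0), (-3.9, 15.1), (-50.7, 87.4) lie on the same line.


Cross product: ((-3.9)-11.7)*(87.4-(-9)) - (15.1-(-9))*((-50.7)-11.7)
= 0

Yes, collinear


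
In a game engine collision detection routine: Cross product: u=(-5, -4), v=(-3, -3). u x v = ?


u x v = u_x*v_y - u_y*v_x = (-5)*(-3) - (-4)*(-3)
= 15 - 12 = 3

3


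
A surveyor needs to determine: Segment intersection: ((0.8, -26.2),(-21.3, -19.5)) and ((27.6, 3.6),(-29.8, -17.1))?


Cross products: d1=1155.76, d2=313.71, d3=-838.14, d4=3.91
d1*d2 < 0 and d3*d4 < 0? no

No, they don't intersect


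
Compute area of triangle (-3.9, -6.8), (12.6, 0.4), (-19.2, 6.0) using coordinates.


Area = |x_A(y_B-y_C) + x_B(y_C-y_A) + x_C(y_A-y_B)|/2
= |21.84 + 161.28 + 138.24|/2
= 321.36/2 = 160.68

160.68


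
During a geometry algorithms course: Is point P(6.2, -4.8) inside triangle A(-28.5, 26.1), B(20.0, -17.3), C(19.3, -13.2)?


Cross products: AB x AP = 7.33, BC x BP = 47.83, CA x CP = 113.31
All same sign? yes

Yes, inside


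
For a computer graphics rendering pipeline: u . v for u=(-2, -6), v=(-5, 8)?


u . v = u_x*v_x + u_y*v_y = (-2)*(-5) + (-6)*8
= 10 + (-48) = -38

-38


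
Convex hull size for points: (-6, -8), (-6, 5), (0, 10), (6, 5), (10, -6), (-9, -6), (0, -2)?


Convex hull vertices (CCW): (-9, -6), (-6, -8), (10, -6), (6, 5), (0, 10), (-6, 5)
Count = 6

6


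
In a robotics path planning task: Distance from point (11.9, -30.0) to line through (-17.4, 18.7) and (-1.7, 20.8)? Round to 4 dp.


|cross product| = 826.12
|line direction| = sqrt(250.9) = 15.8398
Distance = 826.12/sqrt(250.9) = 52.1546

52.1546


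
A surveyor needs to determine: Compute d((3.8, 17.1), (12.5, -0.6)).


dx=8.7, dy=-17.7
d^2 = 8.7^2 + (-17.7)^2 = 388.98
d = sqrt(388.98) = 19.7226

19.7226


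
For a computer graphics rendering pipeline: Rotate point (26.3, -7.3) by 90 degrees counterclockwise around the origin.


90° CCW: (x,y) -> (-y, x)
(26.3,-7.3) -> (7.3, 26.3)

(7.3, 26.3)


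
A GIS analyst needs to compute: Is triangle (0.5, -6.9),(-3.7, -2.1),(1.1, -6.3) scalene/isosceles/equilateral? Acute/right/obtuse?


Side lengths squared: AB^2=40.68, BC^2=40.68, CA^2=0.72
Sorted: [0.72, 40.68, 40.68]
By sides: Isosceles, By angles: Acute

Isosceles, Acute


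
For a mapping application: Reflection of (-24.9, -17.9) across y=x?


Reflection over y=x: (x,y) -> (y,x)
(-24.9, -17.9) -> (-17.9, -24.9)

(-17.9, -24.9)


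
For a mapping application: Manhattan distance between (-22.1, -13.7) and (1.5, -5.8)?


|(-22.1)-1.5| + |(-13.7)-(-5.8)| = 23.6 + 7.9 = 31.5

31.5


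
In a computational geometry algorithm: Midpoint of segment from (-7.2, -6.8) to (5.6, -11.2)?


M = (((-7.2)+5.6)/2, ((-6.8)+(-11.2))/2)
= (-0.8, -9)

(-0.8, -9)


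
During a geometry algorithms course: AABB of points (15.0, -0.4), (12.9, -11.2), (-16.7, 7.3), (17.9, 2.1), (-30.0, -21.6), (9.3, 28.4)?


x range: [-30, 17.9]
y range: [-21.6, 28.4]
Bounding box: (-30,-21.6) to (17.9,28.4)

(-30,-21.6) to (17.9,28.4)


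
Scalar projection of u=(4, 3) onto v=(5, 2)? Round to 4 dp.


u.v = 26, |v| = sqrt(29) = 5.3852
Scalar projection = u.v / |v| = 26 / sqrt(29) = 4.8281

4.8281


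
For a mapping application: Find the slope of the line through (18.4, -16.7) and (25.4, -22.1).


slope = (y2-y1)/(x2-x1) = ((-22.1)-(-16.7))/(25.4-18.4) = (-5.4)/7 = -0.7714

-0.7714


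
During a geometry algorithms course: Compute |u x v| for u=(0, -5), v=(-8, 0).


|u x v| = |0*0 - (-5)*(-8)|
= |0 - 40| = 40

40


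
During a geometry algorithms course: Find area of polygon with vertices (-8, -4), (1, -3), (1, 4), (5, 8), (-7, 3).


Shoelace sum: ((-8)*(-3) - 1*(-4)) + (1*4 - 1*(-3)) + (1*8 - 5*4) + (5*3 - (-7)*8) + ((-7)*(-4) - (-8)*3)
= 146
Area = |146|/2 = 73

73


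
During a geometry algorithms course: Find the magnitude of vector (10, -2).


|u| = sqrt(10^2 + (-2)^2) = sqrt(104) = 10.198

10.198


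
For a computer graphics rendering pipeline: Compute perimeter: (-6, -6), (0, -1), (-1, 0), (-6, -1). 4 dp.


Sides: (-6, -6)->(0, -1): sqrt(61) = 7.81025, (0, -1)->(-1, 0): sqrt(2) = 1.414214, (-1, 0)->(-6, -1): sqrt(26) = 5.09902, (-6, -1)->(-6, -6): sqrt(25) = 5
Sum = 19.323484
Perimeter = 19.3235

19.3235


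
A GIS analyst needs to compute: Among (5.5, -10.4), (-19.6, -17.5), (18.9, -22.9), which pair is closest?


d(P0,P1) = 26.0849, d(P0,P2) = 18.3251, d(P1,P2) = 38.8769
Closest: P0 and P2

Closest pair: (5.5, -10.4) and (18.9, -22.9), distance = 18.3251


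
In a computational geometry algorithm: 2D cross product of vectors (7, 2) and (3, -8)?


u x v = u_x*v_y - u_y*v_x = 7*(-8) - 2*3
= (-56) - 6 = -62

-62


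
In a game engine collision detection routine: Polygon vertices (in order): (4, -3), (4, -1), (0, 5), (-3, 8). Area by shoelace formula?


Shoelace sum: (4*(-1) - 4*(-3)) + (4*5 - 0*(-1)) + (0*8 - (-3)*5) + ((-3)*(-3) - 4*8)
= 20
Area = |20|/2 = 10

10


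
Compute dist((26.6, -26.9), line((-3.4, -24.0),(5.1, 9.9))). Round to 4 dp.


|cross product| = 1041.65
|line direction| = sqrt(1221.46) = 34.9494
Distance = 1041.65/sqrt(1221.46) = 29.8045

29.8045


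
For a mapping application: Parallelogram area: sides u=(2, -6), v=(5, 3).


|u x v| = |2*3 - (-6)*5|
= |6 - (-30)| = 36

36


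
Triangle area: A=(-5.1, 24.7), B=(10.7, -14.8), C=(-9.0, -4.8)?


Area = |x_A(y_B-y_C) + x_B(y_C-y_A) + x_C(y_A-y_B)|/2
= |51 + (-315.65) + (-355.5)|/2
= 620.15/2 = 310.075

310.075


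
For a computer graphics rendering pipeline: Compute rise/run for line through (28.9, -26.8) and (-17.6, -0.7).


slope = (y2-y1)/(x2-x1) = ((-0.7)-(-26.8))/((-17.6)-28.9) = 26.1/(-46.5) = -0.5613

-0.5613


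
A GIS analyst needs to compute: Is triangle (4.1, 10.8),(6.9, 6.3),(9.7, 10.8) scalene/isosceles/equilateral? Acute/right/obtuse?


Side lengths squared: AB^2=28.09, BC^2=28.09, CA^2=31.36
Sorted: [28.09, 28.09, 31.36]
By sides: Isosceles, By angles: Acute

Isosceles, Acute


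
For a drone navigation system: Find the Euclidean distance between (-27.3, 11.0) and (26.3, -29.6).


dx=53.6, dy=-40.6
d^2 = 53.6^2 + (-40.6)^2 = 4521.32
d = sqrt(4521.32) = 67.2408

67.2408


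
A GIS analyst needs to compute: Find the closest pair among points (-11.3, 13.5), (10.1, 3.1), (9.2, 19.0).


d(P0,P1) = 23.7933, d(P0,P2) = 21.225, d(P1,P2) = 15.9255
Closest: P1 and P2

Closest pair: (10.1, 3.1) and (9.2, 19.0), distance = 15.9255


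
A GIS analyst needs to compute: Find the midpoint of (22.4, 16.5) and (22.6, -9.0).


M = ((22.4+22.6)/2, (16.5+(-9))/2)
= (22.5, 3.75)

(22.5, 3.75)


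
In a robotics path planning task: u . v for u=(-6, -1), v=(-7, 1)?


u . v = u_x*v_x + u_y*v_y = (-6)*(-7) + (-1)*1
= 42 + (-1) = 41

41


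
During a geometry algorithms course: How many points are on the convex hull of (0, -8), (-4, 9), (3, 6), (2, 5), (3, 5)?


Convex hull vertices (CCW): (-4, 9), (0, -8), (3, 5), (3, 6)
Count = 4

4


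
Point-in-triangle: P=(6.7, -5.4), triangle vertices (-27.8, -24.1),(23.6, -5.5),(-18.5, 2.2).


Cross products: AB x AP = 319.48, BC x BP = 125.92, CA x CP = 733.44
All same sign? yes

Yes, inside


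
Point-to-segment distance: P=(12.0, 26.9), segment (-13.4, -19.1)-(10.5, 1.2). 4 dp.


Project P onto AB: t = 1 (clamped to [0,1])
Closest point on segment: (10.5, 1.2)
Distance: 25.7437

25.7437


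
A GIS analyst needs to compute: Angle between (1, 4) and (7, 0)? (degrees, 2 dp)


u.v = 7, |u| = sqrt(17) = 4.1231, |v| = sqrt(49) = 7
cos(theta) = u.v/(|u||v|) = 7/sqrt(833) = 0.242536
theta = acos(0.242536) = 75.96 degrees

75.96 degrees


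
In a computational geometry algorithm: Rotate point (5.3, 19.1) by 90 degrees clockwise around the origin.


90° CW: (x,y) -> (y, -x)
(5.3,19.1) -> (19.1, -5.3)

(19.1, -5.3)


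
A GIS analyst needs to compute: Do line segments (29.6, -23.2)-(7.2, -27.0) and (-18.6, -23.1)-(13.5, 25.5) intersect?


Cross products: d1=-2345.73, d2=-1379.07, d3=-185.4, d4=-1152.06
d1*d2 < 0 and d3*d4 < 0? no

No, they don't intersect


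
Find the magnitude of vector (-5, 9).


|u| = sqrt((-5)^2 + 9^2) = sqrt(106) = 10.2956

10.2956


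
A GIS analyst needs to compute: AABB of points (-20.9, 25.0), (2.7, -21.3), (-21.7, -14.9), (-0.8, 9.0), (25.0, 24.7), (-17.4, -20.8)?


x range: [-21.7, 25]
y range: [-21.3, 25]
Bounding box: (-21.7,-21.3) to (25,25)

(-21.7,-21.3) to (25,25)


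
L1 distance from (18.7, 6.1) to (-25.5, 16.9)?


|18.7-(-25.5)| + |6.1-16.9| = 44.2 + 10.8 = 55

55


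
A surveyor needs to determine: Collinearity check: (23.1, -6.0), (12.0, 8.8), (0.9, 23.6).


Cross product: (12-23.1)*(23.6-(-6)) - (8.8-(-6))*(0.9-23.1)
= 0

Yes, collinear


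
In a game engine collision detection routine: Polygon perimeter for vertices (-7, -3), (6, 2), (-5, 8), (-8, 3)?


Sides: (-7, -3)->(6, 2): sqrt(194) = 13.928388, (6, 2)->(-5, 8): sqrt(157) = 12.529964, (-5, 8)->(-8, 3): sqrt(34) = 5.830952, (-8, 3)->(-7, -3): sqrt(37) = 6.082763
Sum = 38.372067
Perimeter = 38.3721

38.3721


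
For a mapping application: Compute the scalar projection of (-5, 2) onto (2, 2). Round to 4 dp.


u.v = -6, |v| = sqrt(8) = 2.8284
Scalar projection = u.v / |v| = -6 / sqrt(8) = -2.1213

-2.1213


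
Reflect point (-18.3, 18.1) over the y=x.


Reflection over y=x: (x,y) -> (y,x)
(-18.3, 18.1) -> (18.1, -18.3)

(18.1, -18.3)


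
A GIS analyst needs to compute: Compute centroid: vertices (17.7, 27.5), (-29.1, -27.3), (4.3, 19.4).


Centroid = ((x_A+x_B+x_C)/3, (y_A+y_B+y_C)/3)
= ((17.7+(-29.1)+4.3)/3, (27.5+(-27.3)+19.4)/3)
= (-2.3667, 6.5333)

(-2.3667, 6.5333)


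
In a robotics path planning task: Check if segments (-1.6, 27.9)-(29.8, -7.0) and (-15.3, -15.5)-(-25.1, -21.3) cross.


Cross products: d1=-345.86, d2=178.28, d3=-1840.89, d4=-2365.03
d1*d2 < 0 and d3*d4 < 0? no

No, they don't intersect


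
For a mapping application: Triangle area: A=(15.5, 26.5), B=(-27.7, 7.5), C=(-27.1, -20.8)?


Area = |x_A(y_B-y_C) + x_B(y_C-y_A) + x_C(y_A-y_B)|/2
= |438.65 + 1310.21 + (-514.9)|/2
= 1233.96/2 = 616.98

616.98


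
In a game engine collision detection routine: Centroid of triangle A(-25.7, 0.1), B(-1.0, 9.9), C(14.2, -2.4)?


Centroid = ((x_A+x_B+x_C)/3, (y_A+y_B+y_C)/3)
= (((-25.7)+(-1)+14.2)/3, (0.1+9.9+(-2.4))/3)
= (-4.1667, 2.5333)

(-4.1667, 2.5333)


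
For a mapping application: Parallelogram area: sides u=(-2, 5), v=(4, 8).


|u x v| = |(-2)*8 - 5*4|
= |(-16) - 20| = 36

36


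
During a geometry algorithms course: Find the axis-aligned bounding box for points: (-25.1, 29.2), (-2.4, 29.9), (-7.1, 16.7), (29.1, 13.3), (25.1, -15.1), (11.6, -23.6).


x range: [-25.1, 29.1]
y range: [-23.6, 29.9]
Bounding box: (-25.1,-23.6) to (29.1,29.9)

(-25.1,-23.6) to (29.1,29.9)


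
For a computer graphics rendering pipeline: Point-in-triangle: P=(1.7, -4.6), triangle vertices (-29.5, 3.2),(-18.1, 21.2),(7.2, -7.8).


Cross products: AB x AP = -650.52, BC x BP = -78.54, CA x CP = -56.94
All same sign? yes

Yes, inside


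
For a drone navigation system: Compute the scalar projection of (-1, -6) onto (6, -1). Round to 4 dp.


u.v = 0, |v| = sqrt(37) = 6.0828
Scalar projection = u.v / |v| = 0 / sqrt(37) = 0

0


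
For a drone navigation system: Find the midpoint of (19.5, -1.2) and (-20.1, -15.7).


M = ((19.5+(-20.1))/2, ((-1.2)+(-15.7))/2)
= (-0.3, -8.45)

(-0.3, -8.45)


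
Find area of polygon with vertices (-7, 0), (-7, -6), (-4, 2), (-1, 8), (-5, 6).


Shoelace sum: ((-7)*(-6) - (-7)*0) + ((-7)*2 - (-4)*(-6)) + ((-4)*8 - (-1)*2) + ((-1)*6 - (-5)*8) + ((-5)*0 - (-7)*6)
= 50
Area = |50|/2 = 25

25


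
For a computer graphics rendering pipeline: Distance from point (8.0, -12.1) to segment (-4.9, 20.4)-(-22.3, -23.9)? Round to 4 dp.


Project P onto AB: t = 0.5365 (clamped to [0,1])
Closest point on segment: (-14.235, -3.3666)
Distance: 23.8886

23.8886


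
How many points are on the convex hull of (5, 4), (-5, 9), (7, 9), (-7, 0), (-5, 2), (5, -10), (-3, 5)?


Convex hull vertices (CCW): (-7, 0), (5, -10), (7, 9), (-5, 9)
Count = 4

4


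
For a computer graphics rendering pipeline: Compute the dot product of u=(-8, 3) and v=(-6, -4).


u . v = u_x*v_x + u_y*v_y = (-8)*(-6) + 3*(-4)
= 48 + (-12) = 36

36


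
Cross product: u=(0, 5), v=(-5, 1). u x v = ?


u x v = u_x*v_y - u_y*v_x = 0*1 - 5*(-5)
= 0 - (-25) = 25

25


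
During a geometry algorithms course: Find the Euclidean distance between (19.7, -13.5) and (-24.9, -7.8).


dx=-44.6, dy=5.7
d^2 = (-44.6)^2 + 5.7^2 = 2021.65
d = sqrt(2021.65) = 44.9628

44.9628


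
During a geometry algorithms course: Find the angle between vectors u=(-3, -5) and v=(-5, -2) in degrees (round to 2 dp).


u.v = 25, |u| = sqrt(34) = 5.831, |v| = sqrt(29) = 5.3852
cos(theta) = u.v/(|u||v|) = 25/sqrt(986) = 0.796162
theta = acos(0.796162) = 37.23 degrees

37.23 degrees


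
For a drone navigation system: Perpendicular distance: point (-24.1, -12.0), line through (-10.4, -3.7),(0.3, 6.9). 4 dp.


|cross product| = 56.41
|line direction| = sqrt(226.85) = 15.0615
Distance = 56.41/sqrt(226.85) = 3.7453

3.7453


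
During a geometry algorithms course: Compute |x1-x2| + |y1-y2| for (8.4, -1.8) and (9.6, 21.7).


|8.4-9.6| + |(-1.8)-21.7| = 1.2 + 23.5 = 24.7

24.7


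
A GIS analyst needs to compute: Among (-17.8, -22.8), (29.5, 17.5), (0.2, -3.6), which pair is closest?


d(P0,P1) = 62.14, d(P0,P2) = 26.3181, d(P1,P2) = 36.1068
Closest: P0 and P2

Closest pair: (-17.8, -22.8) and (0.2, -3.6), distance = 26.3181


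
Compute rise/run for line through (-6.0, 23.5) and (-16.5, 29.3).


slope = (y2-y1)/(x2-x1) = (29.3-23.5)/((-16.5)-(-6)) = 5.8/(-10.5) = -0.5524

-0.5524


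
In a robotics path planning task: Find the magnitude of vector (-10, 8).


|u| = sqrt((-10)^2 + 8^2) = sqrt(164) = 12.8062

12.8062


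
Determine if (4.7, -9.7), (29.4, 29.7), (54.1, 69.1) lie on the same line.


Cross product: (29.4-4.7)*(69.1-(-9.7)) - (29.7-(-9.7))*(54.1-4.7)
= 0

Yes, collinear


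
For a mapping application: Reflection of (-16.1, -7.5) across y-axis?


Reflection over y-axis: (x,y) -> (-x,y)
(-16.1, -7.5) -> (16.1, -7.5)

(16.1, -7.5)


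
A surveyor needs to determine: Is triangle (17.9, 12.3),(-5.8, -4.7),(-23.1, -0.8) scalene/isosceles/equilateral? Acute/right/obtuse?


Side lengths squared: AB^2=850.69, BC^2=314.5, CA^2=1852.61
Sorted: [314.5, 850.69, 1852.61]
By sides: Scalene, By angles: Obtuse

Scalene, Obtuse


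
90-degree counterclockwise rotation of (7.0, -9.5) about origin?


90° CCW: (x,y) -> (-y, x)
(7,-9.5) -> (9.5, 7)

(9.5, 7)


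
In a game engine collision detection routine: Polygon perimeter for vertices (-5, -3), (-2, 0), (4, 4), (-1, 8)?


Sides: (-5, -3)->(-2, 0): sqrt(18) = 4.242641, (-2, 0)->(4, 4): sqrt(52) = 7.211103, (4, 4)->(-1, 8): sqrt(41) = 6.403124, (-1, 8)->(-5, -3): sqrt(137) = 11.7047
Sum = 29.561568
Perimeter = 29.5616

29.5616


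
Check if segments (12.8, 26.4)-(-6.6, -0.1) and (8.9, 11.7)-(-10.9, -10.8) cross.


Cross products: d1=-203.31, d2=-115.11, d3=181.83, d4=93.63
d1*d2 < 0 and d3*d4 < 0? no

No, they don't intersect


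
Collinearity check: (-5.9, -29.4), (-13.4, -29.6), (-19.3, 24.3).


Cross product: ((-13.4)-(-5.9))*(24.3-(-29.4)) - ((-29.6)-(-29.4))*((-19.3)-(-5.9))
= -405.43

No, not collinear


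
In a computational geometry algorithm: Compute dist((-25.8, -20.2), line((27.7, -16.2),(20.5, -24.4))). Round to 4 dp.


|cross product| = 409.9
|line direction| = sqrt(119.08) = 10.9124
Distance = 409.9/sqrt(119.08) = 37.5628

37.5628


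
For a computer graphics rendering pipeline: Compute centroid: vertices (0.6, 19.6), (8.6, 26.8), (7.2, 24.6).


Centroid = ((x_A+x_B+x_C)/3, (y_A+y_B+y_C)/3)
= ((0.6+8.6+7.2)/3, (19.6+26.8+24.6)/3)
= (5.4667, 23.6667)

(5.4667, 23.6667)


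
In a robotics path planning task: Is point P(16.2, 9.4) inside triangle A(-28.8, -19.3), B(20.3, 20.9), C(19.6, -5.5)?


Cross products: AB x AP = -399.83, BC x BP = -100.19, CA x CP = -768.08
All same sign? yes

Yes, inside


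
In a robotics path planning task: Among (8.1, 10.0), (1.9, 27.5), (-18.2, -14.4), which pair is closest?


d(P0,P1) = 18.5658, d(P0,P2) = 35.8755, d(P1,P2) = 46.4717
Closest: P0 and P1

Closest pair: (8.1, 10.0) and (1.9, 27.5), distance = 18.5658


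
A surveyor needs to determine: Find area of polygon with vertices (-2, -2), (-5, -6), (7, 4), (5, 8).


Shoelace sum: ((-2)*(-6) - (-5)*(-2)) + ((-5)*4 - 7*(-6)) + (7*8 - 5*4) + (5*(-2) - (-2)*8)
= 66
Area = |66|/2 = 33

33
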